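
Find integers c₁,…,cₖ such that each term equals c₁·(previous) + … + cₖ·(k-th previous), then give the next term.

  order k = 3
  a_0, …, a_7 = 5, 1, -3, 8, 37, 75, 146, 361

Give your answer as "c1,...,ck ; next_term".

3,-3,4 ; 945

  a_3 = 3·-3 + -3·1 + 4·5 = 8
  a_4 = 3·8 + -3·-3 + 4·1 = 37
  a_5 = 3·37 + -3·8 + 4·-3 = 75
  a_6 = 3·75 + -3·37 + 4·8 = 146
  a_7 = 3·146 + -3·75 + 4·37 = 361
  a_8 = 3·361 + -3·146 + 4·75 = 945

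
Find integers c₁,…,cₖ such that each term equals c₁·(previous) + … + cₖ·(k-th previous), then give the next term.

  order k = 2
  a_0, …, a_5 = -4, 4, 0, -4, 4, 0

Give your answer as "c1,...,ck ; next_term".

-1,-1 ; -4

  a_2 = -1·4 + -1·-4 = 0
  a_3 = -1·0 + -1·4 = -4
  a_4 = -1·-4 + -1·0 = 4
  a_5 = -1·4 + -1·-4 = 0
  a_6 = -1·0 + -1·4 = -4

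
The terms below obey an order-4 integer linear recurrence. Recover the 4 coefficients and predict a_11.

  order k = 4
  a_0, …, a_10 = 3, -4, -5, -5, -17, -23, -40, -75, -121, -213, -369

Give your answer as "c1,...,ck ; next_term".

  a_4 = 1·-5 + 1·-5 + 1·-4 + -1·3 = -17
  a_5 = 1·-17 + 1·-5 + 1·-5 + -1·-4 = -23
  a_6 = 1·-23 + 1·-17 + 1·-5 + -1·-5 = -40
  a_7 = 1·-40 + 1·-23 + 1·-17 + -1·-5 = -75
  a_8 = 1·-75 + 1·-40 + 1·-23 + -1·-17 = -121
  a_9 = 1·-121 + 1·-75 + 1·-40 + -1·-23 = -213
  a_10 = 1·-213 + 1·-121 + 1·-75 + -1·-40 = -369
  a_11 = 1·-369 + 1·-213 + 1·-121 + -1·-75 = -628

1,1,1,-1 ; -628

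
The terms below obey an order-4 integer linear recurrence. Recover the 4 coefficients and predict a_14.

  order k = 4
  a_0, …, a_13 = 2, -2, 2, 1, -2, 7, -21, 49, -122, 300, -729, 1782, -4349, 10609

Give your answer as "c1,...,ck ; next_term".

  a_4 = -2·1 + 1·2 + -1·-2 + -2·2 = -2
  a_5 = -2·-2 + 1·1 + -1·2 + -2·-2 = 7
  a_6 = -2·7 + 1·-2 + -1·1 + -2·2 = -21
  a_7 = -2·-21 + 1·7 + -1·-2 + -2·1 = 49
  a_8 = -2·49 + 1·-21 + -1·7 + -2·-2 = -122
  a_9 = -2·-122 + 1·49 + -1·-21 + -2·7 = 300
  a_10 = -2·300 + 1·-122 + -1·49 + -2·-21 = -729
  a_11 = -2·-729 + 1·300 + -1·-122 + -2·49 = 1782
  a_12 = -2·1782 + 1·-729 + -1·300 + -2·-122 = -4349
  a_13 = -2·-4349 + 1·1782 + -1·-729 + -2·300 = 10609
  a_14 = -2·10609 + 1·-4349 + -1·1782 + -2·-729 = -25891

-2,1,-1,-2 ; -25891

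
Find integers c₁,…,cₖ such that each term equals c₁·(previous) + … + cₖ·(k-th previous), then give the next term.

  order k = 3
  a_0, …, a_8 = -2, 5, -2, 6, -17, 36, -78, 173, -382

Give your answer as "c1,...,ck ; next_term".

-2,0,-1 ; 842

  a_3 = -2·-2 + 0·5 + -1·-2 = 6
  a_4 = -2·6 + 0·-2 + -1·5 = -17
  a_5 = -2·-17 + 0·6 + -1·-2 = 36
  a_6 = -2·36 + 0·-17 + -1·6 = -78
  a_7 = -2·-78 + 0·36 + -1·-17 = 173
  a_8 = -2·173 + 0·-78 + -1·36 = -382
  a_9 = -2·-382 + 0·173 + -1·-78 = 842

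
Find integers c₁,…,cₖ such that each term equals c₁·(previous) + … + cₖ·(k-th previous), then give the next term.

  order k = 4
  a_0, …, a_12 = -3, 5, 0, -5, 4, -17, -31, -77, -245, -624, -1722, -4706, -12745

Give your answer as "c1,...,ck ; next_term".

2,2,1,-3 ; -34752

  a_4 = 2·-5 + 2·0 + 1·5 + -3·-3 = 4
  a_5 = 2·4 + 2·-5 + 1·0 + -3·5 = -17
  a_6 = 2·-17 + 2·4 + 1·-5 + -3·0 = -31
  a_7 = 2·-31 + 2·-17 + 1·4 + -3·-5 = -77
  a_8 = 2·-77 + 2·-31 + 1·-17 + -3·4 = -245
  a_9 = 2·-245 + 2·-77 + 1·-31 + -3·-17 = -624
  a_10 = 2·-624 + 2·-245 + 1·-77 + -3·-31 = -1722
  a_11 = 2·-1722 + 2·-624 + 1·-245 + -3·-77 = -4706
  a_12 = 2·-4706 + 2·-1722 + 1·-624 + -3·-245 = -12745
  a_13 = 2·-12745 + 2·-4706 + 1·-1722 + -3·-624 = -34752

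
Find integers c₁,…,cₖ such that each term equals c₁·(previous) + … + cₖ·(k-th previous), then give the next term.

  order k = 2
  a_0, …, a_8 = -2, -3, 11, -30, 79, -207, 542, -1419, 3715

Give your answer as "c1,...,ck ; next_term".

  a_2 = -3·-3 + -1·-2 = 11
  a_3 = -3·11 + -1·-3 = -30
  a_4 = -3·-30 + -1·11 = 79
  a_5 = -3·79 + -1·-30 = -207
  a_6 = -3·-207 + -1·79 = 542
  a_7 = -3·542 + -1·-207 = -1419
  a_8 = -3·-1419 + -1·542 = 3715
  a_9 = -3·3715 + -1·-1419 = -9726

-3,-1 ; -9726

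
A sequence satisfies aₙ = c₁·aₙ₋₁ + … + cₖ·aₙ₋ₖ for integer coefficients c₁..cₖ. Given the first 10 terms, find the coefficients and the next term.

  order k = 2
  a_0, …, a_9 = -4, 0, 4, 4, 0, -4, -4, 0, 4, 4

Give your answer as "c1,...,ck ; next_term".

1,-1 ; 0

  a_2 = 1·0 + -1·-4 = 4
  a_3 = 1·4 + -1·0 = 4
  a_4 = 1·4 + -1·4 = 0
  a_5 = 1·0 + -1·4 = -4
  a_6 = 1·-4 + -1·0 = -4
  a_7 = 1·-4 + -1·-4 = 0
  a_8 = 1·0 + -1·-4 = 4
  a_9 = 1·4 + -1·0 = 4
  a_10 = 1·4 + -1·4 = 0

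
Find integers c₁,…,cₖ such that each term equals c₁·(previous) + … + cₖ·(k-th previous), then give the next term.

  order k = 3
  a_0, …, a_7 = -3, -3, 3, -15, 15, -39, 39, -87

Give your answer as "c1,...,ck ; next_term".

  a_3 = -1·3 + 2·-3 + 2·-3 = -15
  a_4 = -1·-15 + 2·3 + 2·-3 = 15
  a_5 = -1·15 + 2·-15 + 2·3 = -39
  a_6 = -1·-39 + 2·15 + 2·-15 = 39
  a_7 = -1·39 + 2·-39 + 2·15 = -87
  a_8 = -1·-87 + 2·39 + 2·-39 = 87

-1,2,2 ; 87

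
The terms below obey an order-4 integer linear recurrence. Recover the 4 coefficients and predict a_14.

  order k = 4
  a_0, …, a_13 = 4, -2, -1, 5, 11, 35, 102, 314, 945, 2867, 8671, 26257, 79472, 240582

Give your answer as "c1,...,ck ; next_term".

2,3,0,1 ; 728251

  a_4 = 2·5 + 3·-1 + 0·-2 + 1·4 = 11
  a_5 = 2·11 + 3·5 + 0·-1 + 1·-2 = 35
  a_6 = 2·35 + 3·11 + 0·5 + 1·-1 = 102
  a_7 = 2·102 + 3·35 + 0·11 + 1·5 = 314
  a_8 = 2·314 + 3·102 + 0·35 + 1·11 = 945
  a_9 = 2·945 + 3·314 + 0·102 + 1·35 = 2867
  a_10 = 2·2867 + 3·945 + 0·314 + 1·102 = 8671
  a_11 = 2·8671 + 3·2867 + 0·945 + 1·314 = 26257
  a_12 = 2·26257 + 3·8671 + 0·2867 + 1·945 = 79472
  a_13 = 2·79472 + 3·26257 + 0·8671 + 1·2867 = 240582
  a_14 = 2·240582 + 3·79472 + 0·26257 + 1·8671 = 728251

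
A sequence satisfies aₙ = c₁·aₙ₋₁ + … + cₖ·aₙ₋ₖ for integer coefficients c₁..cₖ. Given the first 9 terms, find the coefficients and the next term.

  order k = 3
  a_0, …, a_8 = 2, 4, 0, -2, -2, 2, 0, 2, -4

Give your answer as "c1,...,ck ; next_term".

  a_3 = -1·0 + 0·4 + -1·2 = -2
  a_4 = -1·-2 + 0·0 + -1·4 = -2
  a_5 = -1·-2 + 0·-2 + -1·0 = 2
  a_6 = -1·2 + 0·-2 + -1·-2 = 0
  a_7 = -1·0 + 0·2 + -1·-2 = 2
  a_8 = -1·2 + 0·0 + -1·2 = -4
  a_9 = -1·-4 + 0·2 + -1·0 = 4

-1,0,-1 ; 4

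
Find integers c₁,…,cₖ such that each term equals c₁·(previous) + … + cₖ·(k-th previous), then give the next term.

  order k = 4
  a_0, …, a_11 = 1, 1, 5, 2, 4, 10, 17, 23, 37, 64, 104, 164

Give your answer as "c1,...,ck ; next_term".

  a_4 = 1·2 + 0·5 + 1·1 + 1·1 = 4
  a_5 = 1·4 + 0·2 + 1·5 + 1·1 = 10
  a_6 = 1·10 + 0·4 + 1·2 + 1·5 = 17
  a_7 = 1·17 + 0·10 + 1·4 + 1·2 = 23
  a_8 = 1·23 + 0·17 + 1·10 + 1·4 = 37
  a_9 = 1·37 + 0·23 + 1·17 + 1·10 = 64
  a_10 = 1·64 + 0·37 + 1·23 + 1·17 = 104
  a_11 = 1·104 + 0·64 + 1·37 + 1·23 = 164
  a_12 = 1·164 + 0·104 + 1·64 + 1·37 = 265

1,0,1,1 ; 265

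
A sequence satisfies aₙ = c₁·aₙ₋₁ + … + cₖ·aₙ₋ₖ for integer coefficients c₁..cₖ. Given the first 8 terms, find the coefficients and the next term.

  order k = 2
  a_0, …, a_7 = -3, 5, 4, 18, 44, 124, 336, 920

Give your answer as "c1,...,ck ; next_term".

  a_2 = 2·5 + 2·-3 = 4
  a_3 = 2·4 + 2·5 = 18
  a_4 = 2·18 + 2·4 = 44
  a_5 = 2·44 + 2·18 = 124
  a_6 = 2·124 + 2·44 = 336
  a_7 = 2·336 + 2·124 = 920
  a_8 = 2·920 + 2·336 = 2512

2,2 ; 2512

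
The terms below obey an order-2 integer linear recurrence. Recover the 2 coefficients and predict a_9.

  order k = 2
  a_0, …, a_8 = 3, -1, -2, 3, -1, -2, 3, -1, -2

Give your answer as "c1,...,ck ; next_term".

  a_2 = -1·-1 + -1·3 = -2
  a_3 = -1·-2 + -1·-1 = 3
  a_4 = -1·3 + -1·-2 = -1
  a_5 = -1·-1 + -1·3 = -2
  a_6 = -1·-2 + -1·-1 = 3
  a_7 = -1·3 + -1·-2 = -1
  a_8 = -1·-1 + -1·3 = -2
  a_9 = -1·-2 + -1·-1 = 3

-1,-1 ; 3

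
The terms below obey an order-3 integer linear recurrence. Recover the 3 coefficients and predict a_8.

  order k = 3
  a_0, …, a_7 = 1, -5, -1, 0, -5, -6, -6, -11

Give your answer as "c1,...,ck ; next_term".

1,0,1 ; -17

  a_3 = 1·-1 + 0·-5 + 1·1 = 0
  a_4 = 1·0 + 0·-1 + 1·-5 = -5
  a_5 = 1·-5 + 0·0 + 1·-1 = -6
  a_6 = 1·-6 + 0·-5 + 1·0 = -6
  a_7 = 1·-6 + 0·-6 + 1·-5 = -11
  a_8 = 1·-11 + 0·-6 + 1·-6 = -17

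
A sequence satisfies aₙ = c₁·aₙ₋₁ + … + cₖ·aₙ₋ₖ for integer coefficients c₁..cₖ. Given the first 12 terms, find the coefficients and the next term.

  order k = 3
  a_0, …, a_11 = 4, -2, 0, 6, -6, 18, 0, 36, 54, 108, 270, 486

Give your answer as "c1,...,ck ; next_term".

0,3,3 ; 1134

  a_3 = 0·0 + 3·-2 + 3·4 = 6
  a_4 = 0·6 + 3·0 + 3·-2 = -6
  a_5 = 0·-6 + 3·6 + 3·0 = 18
  a_6 = 0·18 + 3·-6 + 3·6 = 0
  a_7 = 0·0 + 3·18 + 3·-6 = 36
  a_8 = 0·36 + 3·0 + 3·18 = 54
  a_9 = 0·54 + 3·36 + 3·0 = 108
  a_10 = 0·108 + 3·54 + 3·36 = 270
  a_11 = 0·270 + 3·108 + 3·54 = 486
  a_12 = 0·486 + 3·270 + 3·108 = 1134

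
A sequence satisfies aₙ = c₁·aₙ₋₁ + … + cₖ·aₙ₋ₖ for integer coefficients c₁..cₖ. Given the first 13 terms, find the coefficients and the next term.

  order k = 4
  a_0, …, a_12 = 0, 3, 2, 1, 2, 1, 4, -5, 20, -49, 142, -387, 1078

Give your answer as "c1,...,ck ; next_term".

-2,2,0,1 ; -2979

  a_4 = -2·1 + 2·2 + 0·3 + 1·0 = 2
  a_5 = -2·2 + 2·1 + 0·2 + 1·3 = 1
  a_6 = -2·1 + 2·2 + 0·1 + 1·2 = 4
  a_7 = -2·4 + 2·1 + 0·2 + 1·1 = -5
  a_8 = -2·-5 + 2·4 + 0·1 + 1·2 = 20
  a_9 = -2·20 + 2·-5 + 0·4 + 1·1 = -49
  a_10 = -2·-49 + 2·20 + 0·-5 + 1·4 = 142
  a_11 = -2·142 + 2·-49 + 0·20 + 1·-5 = -387
  a_12 = -2·-387 + 2·142 + 0·-49 + 1·20 = 1078
  a_13 = -2·1078 + 2·-387 + 0·142 + 1·-49 = -2979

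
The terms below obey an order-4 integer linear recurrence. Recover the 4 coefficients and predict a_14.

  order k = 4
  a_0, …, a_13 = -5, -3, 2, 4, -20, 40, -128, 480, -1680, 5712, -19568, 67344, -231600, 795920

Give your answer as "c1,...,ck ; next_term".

-3,0,-4,4 ; -2735408

  a_4 = -3·4 + 0·2 + -4·-3 + 4·-5 = -20
  a_5 = -3·-20 + 0·4 + -4·2 + 4·-3 = 40
  a_6 = -3·40 + 0·-20 + -4·4 + 4·2 = -128
  a_7 = -3·-128 + 0·40 + -4·-20 + 4·4 = 480
  a_8 = -3·480 + 0·-128 + -4·40 + 4·-20 = -1680
  a_9 = -3·-1680 + 0·480 + -4·-128 + 4·40 = 5712
  a_10 = -3·5712 + 0·-1680 + -4·480 + 4·-128 = -19568
  a_11 = -3·-19568 + 0·5712 + -4·-1680 + 4·480 = 67344
  a_12 = -3·67344 + 0·-19568 + -4·5712 + 4·-1680 = -231600
  a_13 = -3·-231600 + 0·67344 + -4·-19568 + 4·5712 = 795920
  a_14 = -3·795920 + 0·-231600 + -4·67344 + 4·-19568 = -2735408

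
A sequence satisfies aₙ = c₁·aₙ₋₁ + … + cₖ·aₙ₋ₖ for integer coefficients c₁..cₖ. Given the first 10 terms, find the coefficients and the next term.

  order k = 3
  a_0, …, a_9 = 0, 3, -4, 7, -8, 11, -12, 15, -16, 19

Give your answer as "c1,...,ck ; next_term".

-1,1,1 ; -20

  a_3 = -1·-4 + 1·3 + 1·0 = 7
  a_4 = -1·7 + 1·-4 + 1·3 = -8
  a_5 = -1·-8 + 1·7 + 1·-4 = 11
  a_6 = -1·11 + 1·-8 + 1·7 = -12
  a_7 = -1·-12 + 1·11 + 1·-8 = 15
  a_8 = -1·15 + 1·-12 + 1·11 = -16
  a_9 = -1·-16 + 1·15 + 1·-12 = 19
  a_10 = -1·19 + 1·-16 + 1·15 = -20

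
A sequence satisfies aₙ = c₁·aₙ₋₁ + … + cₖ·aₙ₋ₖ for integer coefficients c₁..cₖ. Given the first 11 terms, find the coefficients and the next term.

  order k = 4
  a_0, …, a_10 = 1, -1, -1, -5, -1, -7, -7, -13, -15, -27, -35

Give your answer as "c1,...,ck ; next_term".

0,1,1,1 ; -55

  a_4 = 0·-5 + 1·-1 + 1·-1 + 1·1 = -1
  a_5 = 0·-1 + 1·-5 + 1·-1 + 1·-1 = -7
  a_6 = 0·-7 + 1·-1 + 1·-5 + 1·-1 = -7
  a_7 = 0·-7 + 1·-7 + 1·-1 + 1·-5 = -13
  a_8 = 0·-13 + 1·-7 + 1·-7 + 1·-1 = -15
  a_9 = 0·-15 + 1·-13 + 1·-7 + 1·-7 = -27
  a_10 = 0·-27 + 1·-15 + 1·-13 + 1·-7 = -35
  a_11 = 0·-35 + 1·-27 + 1·-15 + 1·-13 = -55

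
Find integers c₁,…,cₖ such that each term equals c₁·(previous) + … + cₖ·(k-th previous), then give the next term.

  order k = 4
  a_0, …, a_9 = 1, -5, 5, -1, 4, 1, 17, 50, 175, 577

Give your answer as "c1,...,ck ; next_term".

  a_4 = 3·-1 + 1·5 + 0·-5 + 2·1 = 4
  a_5 = 3·4 + 1·-1 + 0·5 + 2·-5 = 1
  a_6 = 3·1 + 1·4 + 0·-1 + 2·5 = 17
  a_7 = 3·17 + 1·1 + 0·4 + 2·-1 = 50
  a_8 = 3·50 + 1·17 + 0·1 + 2·4 = 175
  a_9 = 3·175 + 1·50 + 0·17 + 2·1 = 577
  a_10 = 3·577 + 1·175 + 0·50 + 2·17 = 1940

3,1,0,2 ; 1940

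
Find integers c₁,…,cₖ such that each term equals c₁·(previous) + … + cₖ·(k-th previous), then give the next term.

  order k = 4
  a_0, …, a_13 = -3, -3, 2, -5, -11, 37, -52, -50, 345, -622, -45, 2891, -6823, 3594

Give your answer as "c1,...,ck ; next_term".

-2,-3,3,2 ; 21864

  a_4 = -2·-5 + -3·2 + 3·-3 + 2·-3 = -11
  a_5 = -2·-11 + -3·-5 + 3·2 + 2·-3 = 37
  a_6 = -2·37 + -3·-11 + 3·-5 + 2·2 = -52
  a_7 = -2·-52 + -3·37 + 3·-11 + 2·-5 = -50
  a_8 = -2·-50 + -3·-52 + 3·37 + 2·-11 = 345
  a_9 = -2·345 + -3·-50 + 3·-52 + 2·37 = -622
  a_10 = -2·-622 + -3·345 + 3·-50 + 2·-52 = -45
  a_11 = -2·-45 + -3·-622 + 3·345 + 2·-50 = 2891
  a_12 = -2·2891 + -3·-45 + 3·-622 + 2·345 = -6823
  a_13 = -2·-6823 + -3·2891 + 3·-45 + 2·-622 = 3594
  a_14 = -2·3594 + -3·-6823 + 3·2891 + 2·-45 = 21864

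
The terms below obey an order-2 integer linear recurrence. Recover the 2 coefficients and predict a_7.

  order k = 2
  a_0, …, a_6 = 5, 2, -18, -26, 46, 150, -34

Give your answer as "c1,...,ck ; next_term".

1,-4 ; -634

  a_2 = 1·2 + -4·5 = -18
  a_3 = 1·-18 + -4·2 = -26
  a_4 = 1·-26 + -4·-18 = 46
  a_5 = 1·46 + -4·-26 = 150
  a_6 = 1·150 + -4·46 = -34
  a_7 = 1·-34 + -4·150 = -634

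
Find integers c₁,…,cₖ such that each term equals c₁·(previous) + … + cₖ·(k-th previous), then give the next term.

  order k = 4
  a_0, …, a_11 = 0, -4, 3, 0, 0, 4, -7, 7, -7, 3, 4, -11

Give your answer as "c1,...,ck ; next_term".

-1,0,0,-1 ; 18

  a_4 = -1·0 + 0·3 + 0·-4 + -1·0 = 0
  a_5 = -1·0 + 0·0 + 0·3 + -1·-4 = 4
  a_6 = -1·4 + 0·0 + 0·0 + -1·3 = -7
  a_7 = -1·-7 + 0·4 + 0·0 + -1·0 = 7
  a_8 = -1·7 + 0·-7 + 0·4 + -1·0 = -7
  a_9 = -1·-7 + 0·7 + 0·-7 + -1·4 = 3
  a_10 = -1·3 + 0·-7 + 0·7 + -1·-7 = 4
  a_11 = -1·4 + 0·3 + 0·-7 + -1·7 = -11
  a_12 = -1·-11 + 0·4 + 0·3 + -1·-7 = 18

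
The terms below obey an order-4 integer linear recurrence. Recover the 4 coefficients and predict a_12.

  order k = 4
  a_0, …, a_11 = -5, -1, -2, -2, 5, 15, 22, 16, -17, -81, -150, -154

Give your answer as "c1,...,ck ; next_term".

  a_4 = 2·-2 + -2·-2 + 0·-1 + -1·-5 = 5
  a_5 = 2·5 + -2·-2 + 0·-2 + -1·-1 = 15
  a_6 = 2·15 + -2·5 + 0·-2 + -1·-2 = 22
  a_7 = 2·22 + -2·15 + 0·5 + -1·-2 = 16
  a_8 = 2·16 + -2·22 + 0·15 + -1·5 = -17
  a_9 = 2·-17 + -2·16 + 0·22 + -1·15 = -81
  a_10 = 2·-81 + -2·-17 + 0·16 + -1·22 = -150
  a_11 = 2·-150 + -2·-81 + 0·-17 + -1·16 = -154
  a_12 = 2·-154 + -2·-150 + 0·-81 + -1·-17 = 9

2,-2,0,-1 ; 9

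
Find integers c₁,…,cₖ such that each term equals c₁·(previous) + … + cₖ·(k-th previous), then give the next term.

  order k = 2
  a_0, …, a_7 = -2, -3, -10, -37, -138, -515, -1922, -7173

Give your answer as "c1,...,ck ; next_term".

4,-1 ; -26770

  a_2 = 4·-3 + -1·-2 = -10
  a_3 = 4·-10 + -1·-3 = -37
  a_4 = 4·-37 + -1·-10 = -138
  a_5 = 4·-138 + -1·-37 = -515
  a_6 = 4·-515 + -1·-138 = -1922
  a_7 = 4·-1922 + -1·-515 = -7173
  a_8 = 4·-7173 + -1·-1922 = -26770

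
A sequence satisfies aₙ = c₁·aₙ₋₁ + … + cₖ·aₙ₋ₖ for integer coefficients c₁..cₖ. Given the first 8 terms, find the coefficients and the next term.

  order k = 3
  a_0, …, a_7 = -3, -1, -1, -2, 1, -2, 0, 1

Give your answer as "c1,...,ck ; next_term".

  a_3 = -1·-1 + 0·-1 + 1·-3 = -2
  a_4 = -1·-2 + 0·-1 + 1·-1 = 1
  a_5 = -1·1 + 0·-2 + 1·-1 = -2
  a_6 = -1·-2 + 0·1 + 1·-2 = 0
  a_7 = -1·0 + 0·-2 + 1·1 = 1
  a_8 = -1·1 + 0·0 + 1·-2 = -3

-1,0,1 ; -3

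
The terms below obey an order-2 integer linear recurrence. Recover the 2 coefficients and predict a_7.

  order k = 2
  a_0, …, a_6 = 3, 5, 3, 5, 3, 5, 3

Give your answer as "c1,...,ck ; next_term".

  a_2 = 0·5 + 1·3 = 3
  a_3 = 0·3 + 1·5 = 5
  a_4 = 0·5 + 1·3 = 3
  a_5 = 0·3 + 1·5 = 5
  a_6 = 0·5 + 1·3 = 3
  a_7 = 0·3 + 1·5 = 5

0,1 ; 5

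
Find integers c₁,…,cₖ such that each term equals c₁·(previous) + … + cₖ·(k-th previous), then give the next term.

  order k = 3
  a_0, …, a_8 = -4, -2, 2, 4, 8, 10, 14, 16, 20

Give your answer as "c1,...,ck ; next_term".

  a_3 = 1·2 + 1·-2 + -1·-4 = 4
  a_4 = 1·4 + 1·2 + -1·-2 = 8
  a_5 = 1·8 + 1·4 + -1·2 = 10
  a_6 = 1·10 + 1·8 + -1·4 = 14
  a_7 = 1·14 + 1·10 + -1·8 = 16
  a_8 = 1·16 + 1·14 + -1·10 = 20
  a_9 = 1·20 + 1·16 + -1·14 = 22

1,1,-1 ; 22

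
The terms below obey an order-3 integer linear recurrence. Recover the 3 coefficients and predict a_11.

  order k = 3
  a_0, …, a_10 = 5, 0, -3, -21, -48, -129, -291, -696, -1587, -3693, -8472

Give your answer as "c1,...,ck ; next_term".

  a_3 = 2·-3 + 2·0 + -3·5 = -21
  a_4 = 2·-21 + 2·-3 + -3·0 = -48
  a_5 = 2·-48 + 2·-21 + -3·-3 = -129
  a_6 = 2·-129 + 2·-48 + -3·-21 = -291
  a_7 = 2·-291 + 2·-129 + -3·-48 = -696
  a_8 = 2·-696 + 2·-291 + -3·-129 = -1587
  a_9 = 2·-1587 + 2·-696 + -3·-291 = -3693
  a_10 = 2·-3693 + 2·-1587 + -3·-696 = -8472
  a_11 = 2·-8472 + 2·-3693 + -3·-1587 = -19569

2,2,-3 ; -19569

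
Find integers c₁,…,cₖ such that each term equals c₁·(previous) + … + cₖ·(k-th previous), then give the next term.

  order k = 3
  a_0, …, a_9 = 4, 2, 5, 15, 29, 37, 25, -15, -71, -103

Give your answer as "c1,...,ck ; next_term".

  a_3 = 3·5 + -4·2 + 2·4 = 15
  a_4 = 3·15 + -4·5 + 2·2 = 29
  a_5 = 3·29 + -4·15 + 2·5 = 37
  a_6 = 3·37 + -4·29 + 2·15 = 25
  a_7 = 3·25 + -4·37 + 2·29 = -15
  a_8 = 3·-15 + -4·25 + 2·37 = -71
  a_9 = 3·-71 + -4·-15 + 2·25 = -103
  a_10 = 3·-103 + -4·-71 + 2·-15 = -55

3,-4,2 ; -55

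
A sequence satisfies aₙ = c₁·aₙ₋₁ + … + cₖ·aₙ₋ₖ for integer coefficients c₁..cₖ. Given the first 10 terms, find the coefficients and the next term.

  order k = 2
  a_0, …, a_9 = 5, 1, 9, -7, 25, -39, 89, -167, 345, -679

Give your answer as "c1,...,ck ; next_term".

  a_2 = -1·1 + 2·5 = 9
  a_3 = -1·9 + 2·1 = -7
  a_4 = -1·-7 + 2·9 = 25
  a_5 = -1·25 + 2·-7 = -39
  a_6 = -1·-39 + 2·25 = 89
  a_7 = -1·89 + 2·-39 = -167
  a_8 = -1·-167 + 2·89 = 345
  a_9 = -1·345 + 2·-167 = -679
  a_10 = -1·-679 + 2·345 = 1369

-1,2 ; 1369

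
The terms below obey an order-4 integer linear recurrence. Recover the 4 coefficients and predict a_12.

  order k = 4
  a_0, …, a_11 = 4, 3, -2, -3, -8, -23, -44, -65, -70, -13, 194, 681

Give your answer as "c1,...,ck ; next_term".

3,-3,1,-2 ; 1588

  a_4 = 3·-3 + -3·-2 + 1·3 + -2·4 = -8
  a_5 = 3·-8 + -3·-3 + 1·-2 + -2·3 = -23
  a_6 = 3·-23 + -3·-8 + 1·-3 + -2·-2 = -44
  a_7 = 3·-44 + -3·-23 + 1·-8 + -2·-3 = -65
  a_8 = 3·-65 + -3·-44 + 1·-23 + -2·-8 = -70
  a_9 = 3·-70 + -3·-65 + 1·-44 + -2·-23 = -13
  a_10 = 3·-13 + -3·-70 + 1·-65 + -2·-44 = 194
  a_11 = 3·194 + -3·-13 + 1·-70 + -2·-65 = 681
  a_12 = 3·681 + -3·194 + 1·-13 + -2·-70 = 1588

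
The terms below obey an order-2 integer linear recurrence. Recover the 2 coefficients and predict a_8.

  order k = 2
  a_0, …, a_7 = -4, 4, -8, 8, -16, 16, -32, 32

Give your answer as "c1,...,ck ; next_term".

0,2 ; -64

  a_2 = 0·4 + 2·-4 = -8
  a_3 = 0·-8 + 2·4 = 8
  a_4 = 0·8 + 2·-8 = -16
  a_5 = 0·-16 + 2·8 = 16
  a_6 = 0·16 + 2·-16 = -32
  a_7 = 0·-32 + 2·16 = 32
  a_8 = 0·32 + 2·-32 = -64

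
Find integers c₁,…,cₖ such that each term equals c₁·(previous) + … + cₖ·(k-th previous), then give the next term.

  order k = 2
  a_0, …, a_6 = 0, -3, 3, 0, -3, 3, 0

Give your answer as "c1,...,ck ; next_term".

  a_2 = -1·-3 + -1·0 = 3
  a_3 = -1·3 + -1·-3 = 0
  a_4 = -1·0 + -1·3 = -3
  a_5 = -1·-3 + -1·0 = 3
  a_6 = -1·3 + -1·-3 = 0
  a_7 = -1·0 + -1·3 = -3

-1,-1 ; -3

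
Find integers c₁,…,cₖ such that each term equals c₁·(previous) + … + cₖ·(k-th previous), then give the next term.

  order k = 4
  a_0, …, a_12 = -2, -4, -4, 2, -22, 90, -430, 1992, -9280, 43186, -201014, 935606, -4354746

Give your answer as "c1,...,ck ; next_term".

-4,3,0,1 ; 20268988

  a_4 = -4·2 + 3·-4 + 0·-4 + 1·-2 = -22
  a_5 = -4·-22 + 3·2 + 0·-4 + 1·-4 = 90
  a_6 = -4·90 + 3·-22 + 0·2 + 1·-4 = -430
  a_7 = -4·-430 + 3·90 + 0·-22 + 1·2 = 1992
  a_8 = -4·1992 + 3·-430 + 0·90 + 1·-22 = -9280
  a_9 = -4·-9280 + 3·1992 + 0·-430 + 1·90 = 43186
  a_10 = -4·43186 + 3·-9280 + 0·1992 + 1·-430 = -201014
  a_11 = -4·-201014 + 3·43186 + 0·-9280 + 1·1992 = 935606
  a_12 = -4·935606 + 3·-201014 + 0·43186 + 1·-9280 = -4354746
  a_13 = -4·-4354746 + 3·935606 + 0·-201014 + 1·43186 = 20268988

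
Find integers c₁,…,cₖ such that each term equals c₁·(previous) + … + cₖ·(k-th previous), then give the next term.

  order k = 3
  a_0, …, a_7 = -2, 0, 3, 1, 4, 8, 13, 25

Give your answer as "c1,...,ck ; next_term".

1,1,1 ; 46

  a_3 = 1·3 + 1·0 + 1·-2 = 1
  a_4 = 1·1 + 1·3 + 1·0 = 4
  a_5 = 1·4 + 1·1 + 1·3 = 8
  a_6 = 1·8 + 1·4 + 1·1 = 13
  a_7 = 1·13 + 1·8 + 1·4 = 25
  a_8 = 1·25 + 1·13 + 1·8 = 46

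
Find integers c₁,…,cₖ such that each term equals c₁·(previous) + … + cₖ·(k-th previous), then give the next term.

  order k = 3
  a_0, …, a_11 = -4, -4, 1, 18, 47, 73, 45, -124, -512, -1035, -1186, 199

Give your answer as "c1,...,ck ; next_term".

  a_3 = 2·1 + -1·-4 + -3·-4 = 18
  a_4 = 2·18 + -1·1 + -3·-4 = 47
  a_5 = 2·47 + -1·18 + -3·1 = 73
  a_6 = 2·73 + -1·47 + -3·18 = 45
  a_7 = 2·45 + -1·73 + -3·47 = -124
  a_8 = 2·-124 + -1·45 + -3·73 = -512
  a_9 = 2·-512 + -1·-124 + -3·45 = -1035
  a_10 = 2·-1035 + -1·-512 + -3·-124 = -1186
  a_11 = 2·-1186 + -1·-1035 + -3·-512 = 199
  a_12 = 2·199 + -1·-1186 + -3·-1035 = 4689

2,-1,-3 ; 4689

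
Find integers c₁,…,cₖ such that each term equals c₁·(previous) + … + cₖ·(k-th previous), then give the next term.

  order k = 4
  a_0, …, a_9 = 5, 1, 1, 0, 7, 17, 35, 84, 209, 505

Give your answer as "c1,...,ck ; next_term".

  a_4 = 2·0 + 0·1 + 2·1 + 1·5 = 7
  a_5 = 2·7 + 0·0 + 2·1 + 1·1 = 17
  a_6 = 2·17 + 0·7 + 2·0 + 1·1 = 35
  a_7 = 2·35 + 0·17 + 2·7 + 1·0 = 84
  a_8 = 2·84 + 0·35 + 2·17 + 1·7 = 209
  a_9 = 2·209 + 0·84 + 2·35 + 1·17 = 505
  a_10 = 2·505 + 0·209 + 2·84 + 1·35 = 1213

2,0,2,1 ; 1213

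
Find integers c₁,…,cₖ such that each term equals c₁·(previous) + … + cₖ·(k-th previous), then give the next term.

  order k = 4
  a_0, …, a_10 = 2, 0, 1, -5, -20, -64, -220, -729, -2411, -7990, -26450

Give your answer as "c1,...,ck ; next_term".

  a_4 = 3·-5 + 1·1 + 1·0 + -3·2 = -20
  a_5 = 3·-20 + 1·-5 + 1·1 + -3·0 = -64
  a_6 = 3·-64 + 1·-20 + 1·-5 + -3·1 = -220
  a_7 = 3·-220 + 1·-64 + 1·-20 + -3·-5 = -729
  a_8 = 3·-729 + 1·-220 + 1·-64 + -3·-20 = -2411
  a_9 = 3·-2411 + 1·-729 + 1·-220 + -3·-64 = -7990
  a_10 = 3·-7990 + 1·-2411 + 1·-729 + -3·-220 = -26450
  a_11 = 3·-26450 + 1·-7990 + 1·-2411 + -3·-729 = -87564

3,1,1,-3 ; -87564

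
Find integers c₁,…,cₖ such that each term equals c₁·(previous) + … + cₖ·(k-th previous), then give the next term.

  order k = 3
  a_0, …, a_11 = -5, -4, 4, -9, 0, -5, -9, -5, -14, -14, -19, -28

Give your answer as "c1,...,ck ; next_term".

  a_3 = 0·4 + 1·-4 + 1·-5 = -9
  a_4 = 0·-9 + 1·4 + 1·-4 = 0
  a_5 = 0·0 + 1·-9 + 1·4 = -5
  a_6 = 0·-5 + 1·0 + 1·-9 = -9
  a_7 = 0·-9 + 1·-5 + 1·0 = -5
  a_8 = 0·-5 + 1·-9 + 1·-5 = -14
  a_9 = 0·-14 + 1·-5 + 1·-9 = -14
  a_10 = 0·-14 + 1·-14 + 1·-5 = -19
  a_11 = 0·-19 + 1·-14 + 1·-14 = -28
  a_12 = 0·-28 + 1·-19 + 1·-14 = -33

0,1,1 ; -33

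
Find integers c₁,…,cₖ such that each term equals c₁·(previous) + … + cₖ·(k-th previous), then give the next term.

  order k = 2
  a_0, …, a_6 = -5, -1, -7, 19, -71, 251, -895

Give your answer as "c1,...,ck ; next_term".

  a_2 = -3·-1 + 2·-5 = -7
  a_3 = -3·-7 + 2·-1 = 19
  a_4 = -3·19 + 2·-7 = -71
  a_5 = -3·-71 + 2·19 = 251
  a_6 = -3·251 + 2·-71 = -895
  a_7 = -3·-895 + 2·251 = 3187

-3,2 ; 3187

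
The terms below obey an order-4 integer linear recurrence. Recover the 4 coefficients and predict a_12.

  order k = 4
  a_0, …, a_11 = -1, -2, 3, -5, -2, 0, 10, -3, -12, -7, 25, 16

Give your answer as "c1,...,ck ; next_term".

  a_4 = 0·-5 + -1·3 + -1·-2 + 1·-1 = -2
  a_5 = 0·-2 + -1·-5 + -1·3 + 1·-2 = 0
  a_6 = 0·0 + -1·-2 + -1·-5 + 1·3 = 10
  a_7 = 0·10 + -1·0 + -1·-2 + 1·-5 = -3
  a_8 = 0·-3 + -1·10 + -1·0 + 1·-2 = -12
  a_9 = 0·-12 + -1·-3 + -1·10 + 1·0 = -7
  a_10 = 0·-7 + -1·-12 + -1·-3 + 1·10 = 25
  a_11 = 0·25 + -1·-7 + -1·-12 + 1·-3 = 16
  a_12 = 0·16 + -1·25 + -1·-7 + 1·-12 = -30

0,-1,-1,1 ; -30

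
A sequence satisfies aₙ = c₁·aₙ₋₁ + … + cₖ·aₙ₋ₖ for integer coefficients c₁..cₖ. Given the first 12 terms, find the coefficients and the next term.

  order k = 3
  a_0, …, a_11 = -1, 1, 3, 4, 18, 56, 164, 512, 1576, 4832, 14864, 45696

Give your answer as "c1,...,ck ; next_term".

  a_3 = 2·3 + 2·1 + 4·-1 = 4
  a_4 = 2·4 + 2·3 + 4·1 = 18
  a_5 = 2·18 + 2·4 + 4·3 = 56
  a_6 = 2·56 + 2·18 + 4·4 = 164
  a_7 = 2·164 + 2·56 + 4·18 = 512
  a_8 = 2·512 + 2·164 + 4·56 = 1576
  a_9 = 2·1576 + 2·512 + 4·164 = 4832
  a_10 = 2·4832 + 2·1576 + 4·512 = 14864
  a_11 = 2·14864 + 2·4832 + 4·1576 = 45696
  a_12 = 2·45696 + 2·14864 + 4·4832 = 140448

2,2,4 ; 140448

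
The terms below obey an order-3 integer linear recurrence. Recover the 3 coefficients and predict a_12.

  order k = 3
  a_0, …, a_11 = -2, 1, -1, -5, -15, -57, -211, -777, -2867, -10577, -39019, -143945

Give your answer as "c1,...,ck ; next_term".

3,2,2 ; -531027

  a_3 = 3·-1 + 2·1 + 2·-2 = -5
  a_4 = 3·-5 + 2·-1 + 2·1 = -15
  a_5 = 3·-15 + 2·-5 + 2·-1 = -57
  a_6 = 3·-57 + 2·-15 + 2·-5 = -211
  a_7 = 3·-211 + 2·-57 + 2·-15 = -777
  a_8 = 3·-777 + 2·-211 + 2·-57 = -2867
  a_9 = 3·-2867 + 2·-777 + 2·-211 = -10577
  a_10 = 3·-10577 + 2·-2867 + 2·-777 = -39019
  a_11 = 3·-39019 + 2·-10577 + 2·-2867 = -143945
  a_12 = 3·-143945 + 2·-39019 + 2·-10577 = -531027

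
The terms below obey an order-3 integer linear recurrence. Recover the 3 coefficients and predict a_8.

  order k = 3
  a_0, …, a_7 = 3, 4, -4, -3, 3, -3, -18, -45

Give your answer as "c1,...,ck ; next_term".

3,0,3 ; -144

  a_3 = 3·-4 + 0·4 + 3·3 = -3
  a_4 = 3·-3 + 0·-4 + 3·4 = 3
  a_5 = 3·3 + 0·-3 + 3·-4 = -3
  a_6 = 3·-3 + 0·3 + 3·-3 = -18
  a_7 = 3·-18 + 0·-3 + 3·3 = -45
  a_8 = 3·-45 + 0·-18 + 3·-3 = -144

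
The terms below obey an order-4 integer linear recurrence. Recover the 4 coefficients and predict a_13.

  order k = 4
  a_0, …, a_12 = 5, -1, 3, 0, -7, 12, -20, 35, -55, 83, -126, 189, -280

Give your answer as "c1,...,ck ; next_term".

-2,-1,-1,-1 ; 414

  a_4 = -2·0 + -1·3 + -1·-1 + -1·5 = -7
  a_5 = -2·-7 + -1·0 + -1·3 + -1·-1 = 12
  a_6 = -2·12 + -1·-7 + -1·0 + -1·3 = -20
  a_7 = -2·-20 + -1·12 + -1·-7 + -1·0 = 35
  a_8 = -2·35 + -1·-20 + -1·12 + -1·-7 = -55
  a_9 = -2·-55 + -1·35 + -1·-20 + -1·12 = 83
  a_10 = -2·83 + -1·-55 + -1·35 + -1·-20 = -126
  a_11 = -2·-126 + -1·83 + -1·-55 + -1·35 = 189
  a_12 = -2·189 + -1·-126 + -1·83 + -1·-55 = -280
  a_13 = -2·-280 + -1·189 + -1·-126 + -1·83 = 414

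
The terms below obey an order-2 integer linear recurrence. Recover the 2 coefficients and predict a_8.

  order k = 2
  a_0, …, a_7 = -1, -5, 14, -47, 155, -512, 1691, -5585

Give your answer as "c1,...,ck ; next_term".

  a_2 = -3·-5 + 1·-1 = 14
  a_3 = -3·14 + 1·-5 = -47
  a_4 = -3·-47 + 1·14 = 155
  a_5 = -3·155 + 1·-47 = -512
  a_6 = -3·-512 + 1·155 = 1691
  a_7 = -3·1691 + 1·-512 = -5585
  a_8 = -3·-5585 + 1·1691 = 18446

-3,1 ; 18446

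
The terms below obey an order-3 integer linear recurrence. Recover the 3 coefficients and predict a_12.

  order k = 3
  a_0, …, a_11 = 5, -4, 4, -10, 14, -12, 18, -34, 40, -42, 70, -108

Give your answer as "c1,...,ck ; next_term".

-1,-1,-2 ; 122

  a_3 = -1·4 + -1·-4 + -2·5 = -10
  a_4 = -1·-10 + -1·4 + -2·-4 = 14
  a_5 = -1·14 + -1·-10 + -2·4 = -12
  a_6 = -1·-12 + -1·14 + -2·-10 = 18
  a_7 = -1·18 + -1·-12 + -2·14 = -34
  a_8 = -1·-34 + -1·18 + -2·-12 = 40
  a_9 = -1·40 + -1·-34 + -2·18 = -42
  a_10 = -1·-42 + -1·40 + -2·-34 = 70
  a_11 = -1·70 + -1·-42 + -2·40 = -108
  a_12 = -1·-108 + -1·70 + -2·-42 = 122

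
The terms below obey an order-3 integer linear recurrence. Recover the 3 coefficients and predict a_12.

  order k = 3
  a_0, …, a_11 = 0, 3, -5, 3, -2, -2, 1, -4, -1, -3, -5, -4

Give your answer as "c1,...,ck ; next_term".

  a_3 = 0·-5 + 1·3 + 1·0 = 3
  a_4 = 0·3 + 1·-5 + 1·3 = -2
  a_5 = 0·-2 + 1·3 + 1·-5 = -2
  a_6 = 0·-2 + 1·-2 + 1·3 = 1
  a_7 = 0·1 + 1·-2 + 1·-2 = -4
  a_8 = 0·-4 + 1·1 + 1·-2 = -1
  a_9 = 0·-1 + 1·-4 + 1·1 = -3
  a_10 = 0·-3 + 1·-1 + 1·-4 = -5
  a_11 = 0·-5 + 1·-3 + 1·-1 = -4
  a_12 = 0·-4 + 1·-5 + 1·-3 = -8

0,1,1 ; -8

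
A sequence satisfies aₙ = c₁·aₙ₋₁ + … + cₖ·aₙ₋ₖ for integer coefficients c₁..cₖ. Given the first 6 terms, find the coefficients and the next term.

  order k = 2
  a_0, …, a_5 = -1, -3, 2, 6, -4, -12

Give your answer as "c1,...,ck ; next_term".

0,-2 ; 8

  a_2 = 0·-3 + -2·-1 = 2
  a_3 = 0·2 + -2·-3 = 6
  a_4 = 0·6 + -2·2 = -4
  a_5 = 0·-4 + -2·6 = -12
  a_6 = 0·-12 + -2·-4 = 8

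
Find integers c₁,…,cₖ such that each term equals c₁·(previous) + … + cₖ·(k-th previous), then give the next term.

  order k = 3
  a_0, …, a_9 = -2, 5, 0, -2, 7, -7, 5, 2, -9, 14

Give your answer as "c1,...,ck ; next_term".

-1,0,1 ; -12

  a_3 = -1·0 + 0·5 + 1·-2 = -2
  a_4 = -1·-2 + 0·0 + 1·5 = 7
  a_5 = -1·7 + 0·-2 + 1·0 = -7
  a_6 = -1·-7 + 0·7 + 1·-2 = 5
  a_7 = -1·5 + 0·-7 + 1·7 = 2
  a_8 = -1·2 + 0·5 + 1·-7 = -9
  a_9 = -1·-9 + 0·2 + 1·5 = 14
  a_10 = -1·14 + 0·-9 + 1·2 = -12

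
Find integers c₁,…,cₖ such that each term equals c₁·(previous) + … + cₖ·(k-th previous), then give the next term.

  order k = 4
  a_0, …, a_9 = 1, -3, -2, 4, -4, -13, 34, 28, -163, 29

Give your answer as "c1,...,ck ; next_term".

0,-4,3,-3 ; 634

  a_4 = 0·4 + -4·-2 + 3·-3 + -3·1 = -4
  a_5 = 0·-4 + -4·4 + 3·-2 + -3·-3 = -13
  a_6 = 0·-13 + -4·-4 + 3·4 + -3·-2 = 34
  a_7 = 0·34 + -4·-13 + 3·-4 + -3·4 = 28
  a_8 = 0·28 + -4·34 + 3·-13 + -3·-4 = -163
  a_9 = 0·-163 + -4·28 + 3·34 + -3·-13 = 29
  a_10 = 0·29 + -4·-163 + 3·28 + -3·34 = 634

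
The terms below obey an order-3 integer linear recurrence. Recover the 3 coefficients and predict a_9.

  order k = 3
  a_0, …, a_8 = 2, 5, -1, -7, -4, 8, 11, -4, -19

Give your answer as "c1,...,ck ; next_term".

  a_3 = 0·-1 + -1·5 + -1·2 = -7
  a_4 = 0·-7 + -1·-1 + -1·5 = -4
  a_5 = 0·-4 + -1·-7 + -1·-1 = 8
  a_6 = 0·8 + -1·-4 + -1·-7 = 11
  a_7 = 0·11 + -1·8 + -1·-4 = -4
  a_8 = 0·-4 + -1·11 + -1·8 = -19
  a_9 = 0·-19 + -1·-4 + -1·11 = -7

0,-1,-1 ; -7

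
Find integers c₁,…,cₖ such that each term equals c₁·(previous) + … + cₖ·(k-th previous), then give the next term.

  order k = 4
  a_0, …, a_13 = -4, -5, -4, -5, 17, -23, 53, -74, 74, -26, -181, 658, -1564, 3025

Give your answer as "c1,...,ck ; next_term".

-2,0,1,-3 ; -4849

  a_4 = -2·-5 + 0·-4 + 1·-5 + -3·-4 = 17
  a_5 = -2·17 + 0·-5 + 1·-4 + -3·-5 = -23
  a_6 = -2·-23 + 0·17 + 1·-5 + -3·-4 = 53
  a_7 = -2·53 + 0·-23 + 1·17 + -3·-5 = -74
  a_8 = -2·-74 + 0·53 + 1·-23 + -3·17 = 74
  a_9 = -2·74 + 0·-74 + 1·53 + -3·-23 = -26
  a_10 = -2·-26 + 0·74 + 1·-74 + -3·53 = -181
  a_11 = -2·-181 + 0·-26 + 1·74 + -3·-74 = 658
  a_12 = -2·658 + 0·-181 + 1·-26 + -3·74 = -1564
  a_13 = -2·-1564 + 0·658 + 1·-181 + -3·-26 = 3025
  a_14 = -2·3025 + 0·-1564 + 1·658 + -3·-181 = -4849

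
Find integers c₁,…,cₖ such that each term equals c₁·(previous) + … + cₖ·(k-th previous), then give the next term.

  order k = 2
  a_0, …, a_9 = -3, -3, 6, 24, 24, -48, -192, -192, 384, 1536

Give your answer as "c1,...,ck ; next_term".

2,-4 ; 1536

  a_2 = 2·-3 + -4·-3 = 6
  a_3 = 2·6 + -4·-3 = 24
  a_4 = 2·24 + -4·6 = 24
  a_5 = 2·24 + -4·24 = -48
  a_6 = 2·-48 + -4·24 = -192
  a_7 = 2·-192 + -4·-48 = -192
  a_8 = 2·-192 + -4·-192 = 384
  a_9 = 2·384 + -4·-192 = 1536
  a_10 = 2·1536 + -4·384 = 1536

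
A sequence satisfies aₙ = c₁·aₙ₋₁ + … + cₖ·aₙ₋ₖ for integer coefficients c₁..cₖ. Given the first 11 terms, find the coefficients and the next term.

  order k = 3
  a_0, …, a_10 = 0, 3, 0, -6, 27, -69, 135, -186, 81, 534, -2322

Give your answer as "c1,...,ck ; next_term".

  a_3 = -3·0 + -2·3 + 3·0 = -6
  a_4 = -3·-6 + -2·0 + 3·3 = 27
  a_5 = -3·27 + -2·-6 + 3·0 = -69
  a_6 = -3·-69 + -2·27 + 3·-6 = 135
  a_7 = -3·135 + -2·-69 + 3·27 = -186
  a_8 = -3·-186 + -2·135 + 3·-69 = 81
  a_9 = -3·81 + -2·-186 + 3·135 = 534
  a_10 = -3·534 + -2·81 + 3·-186 = -2322
  a_11 = -3·-2322 + -2·534 + 3·81 = 6141

-3,-2,3 ; 6141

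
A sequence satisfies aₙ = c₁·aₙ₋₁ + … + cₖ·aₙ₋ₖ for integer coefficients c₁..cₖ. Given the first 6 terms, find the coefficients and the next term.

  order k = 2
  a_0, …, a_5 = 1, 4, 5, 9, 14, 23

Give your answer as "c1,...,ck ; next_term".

1,1 ; 37

  a_2 = 1·4 + 1·1 = 5
  a_3 = 1·5 + 1·4 = 9
  a_4 = 1·9 + 1·5 = 14
  a_5 = 1·14 + 1·9 = 23
  a_6 = 1·23 + 1·14 = 37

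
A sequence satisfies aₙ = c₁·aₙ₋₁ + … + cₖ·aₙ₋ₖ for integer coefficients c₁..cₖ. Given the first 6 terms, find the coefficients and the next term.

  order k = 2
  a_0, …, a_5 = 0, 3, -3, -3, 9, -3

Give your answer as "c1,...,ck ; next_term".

  a_2 = -1·3 + -2·0 = -3
  a_3 = -1·-3 + -2·3 = -3
  a_4 = -1·-3 + -2·-3 = 9
  a_5 = -1·9 + -2·-3 = -3
  a_6 = -1·-3 + -2·9 = -15

-1,-2 ; -15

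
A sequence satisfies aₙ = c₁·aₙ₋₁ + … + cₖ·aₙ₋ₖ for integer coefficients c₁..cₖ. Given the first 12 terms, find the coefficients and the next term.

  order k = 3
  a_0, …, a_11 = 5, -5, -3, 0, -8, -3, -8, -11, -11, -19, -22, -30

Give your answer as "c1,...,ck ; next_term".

  a_3 = 0·-3 + 1·-5 + 1·5 = 0
  a_4 = 0·0 + 1·-3 + 1·-5 = -8
  a_5 = 0·-8 + 1·0 + 1·-3 = -3
  a_6 = 0·-3 + 1·-8 + 1·0 = -8
  a_7 = 0·-8 + 1·-3 + 1·-8 = -11
  a_8 = 0·-11 + 1·-8 + 1·-3 = -11
  a_9 = 0·-11 + 1·-11 + 1·-8 = -19
  a_10 = 0·-19 + 1·-11 + 1·-11 = -22
  a_11 = 0·-22 + 1·-19 + 1·-11 = -30
  a_12 = 0·-30 + 1·-22 + 1·-19 = -41

0,1,1 ; -41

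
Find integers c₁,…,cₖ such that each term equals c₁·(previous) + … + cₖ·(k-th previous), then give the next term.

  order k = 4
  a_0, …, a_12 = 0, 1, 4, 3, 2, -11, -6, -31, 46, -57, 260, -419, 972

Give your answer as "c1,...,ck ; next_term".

  a_4 = -1·3 + 2·4 + -3·1 + -3·0 = 2
  a_5 = -1·2 + 2·3 + -3·4 + -3·1 = -11
  a_6 = -1·-11 + 2·2 + -3·3 + -3·4 = -6
  a_7 = -1·-6 + 2·-11 + -3·2 + -3·3 = -31
  a_8 = -1·-31 + 2·-6 + -3·-11 + -3·2 = 46
  a_9 = -1·46 + 2·-31 + -3·-6 + -3·-11 = -57
  a_10 = -1·-57 + 2·46 + -3·-31 + -3·-6 = 260
  a_11 = -1·260 + 2·-57 + -3·46 + -3·-31 = -419
  a_12 = -1·-419 + 2·260 + -3·-57 + -3·46 = 972
  a_13 = -1·972 + 2·-419 + -3·260 + -3·-57 = -2419

-1,2,-3,-3 ; -2419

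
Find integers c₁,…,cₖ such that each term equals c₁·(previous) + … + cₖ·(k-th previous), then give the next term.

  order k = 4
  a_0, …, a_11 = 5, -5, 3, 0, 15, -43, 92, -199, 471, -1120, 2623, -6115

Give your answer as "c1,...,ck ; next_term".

  a_4 = -2·0 + 0·3 + -1·-5 + 2·5 = 15
  a_5 = -2·15 + 0·0 + -1·3 + 2·-5 = -43
  a_6 = -2·-43 + 0·15 + -1·0 + 2·3 = 92
  a_7 = -2·92 + 0·-43 + -1·15 + 2·0 = -199
  a_8 = -2·-199 + 0·92 + -1·-43 + 2·15 = 471
  a_9 = -2·471 + 0·-199 + -1·92 + 2·-43 = -1120
  a_10 = -2·-1120 + 0·471 + -1·-199 + 2·92 = 2623
  a_11 = -2·2623 + 0·-1120 + -1·471 + 2·-199 = -6115
  a_12 = -2·-6115 + 0·2623 + -1·-1120 + 2·471 = 14292

-2,0,-1,2 ; 14292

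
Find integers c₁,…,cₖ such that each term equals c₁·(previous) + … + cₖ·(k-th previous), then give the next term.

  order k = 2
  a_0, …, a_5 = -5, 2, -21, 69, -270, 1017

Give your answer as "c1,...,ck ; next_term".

-3,3 ; -3861

  a_2 = -3·2 + 3·-5 = -21
  a_3 = -3·-21 + 3·2 = 69
  a_4 = -3·69 + 3·-21 = -270
  a_5 = -3·-270 + 3·69 = 1017
  a_6 = -3·1017 + 3·-270 = -3861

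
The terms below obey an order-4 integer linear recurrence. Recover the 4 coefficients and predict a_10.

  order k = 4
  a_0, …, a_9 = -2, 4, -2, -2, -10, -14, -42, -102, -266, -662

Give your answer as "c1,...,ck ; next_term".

  a_4 = 2·-2 + 1·-2 + 0·4 + 2·-2 = -10
  a_5 = 2·-10 + 1·-2 + 0·-2 + 2·4 = -14
  a_6 = 2·-14 + 1·-10 + 0·-2 + 2·-2 = -42
  a_7 = 2·-42 + 1·-14 + 0·-10 + 2·-2 = -102
  a_8 = 2·-102 + 1·-42 + 0·-14 + 2·-10 = -266
  a_9 = 2·-266 + 1·-102 + 0·-42 + 2·-14 = -662
  a_10 = 2·-662 + 1·-266 + 0·-102 + 2·-42 = -1674

2,1,0,2 ; -1674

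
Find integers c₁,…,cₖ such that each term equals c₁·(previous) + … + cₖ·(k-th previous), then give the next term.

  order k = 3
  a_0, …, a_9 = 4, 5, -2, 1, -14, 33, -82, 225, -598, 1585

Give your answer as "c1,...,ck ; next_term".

-2,1,-2 ; -4218

  a_3 = -2·-2 + 1·5 + -2·4 = 1
  a_4 = -2·1 + 1·-2 + -2·5 = -14
  a_5 = -2·-14 + 1·1 + -2·-2 = 33
  a_6 = -2·33 + 1·-14 + -2·1 = -82
  a_7 = -2·-82 + 1·33 + -2·-14 = 225
  a_8 = -2·225 + 1·-82 + -2·33 = -598
  a_9 = -2·-598 + 1·225 + -2·-82 = 1585
  a_10 = -2·1585 + 1·-598 + -2·225 = -4218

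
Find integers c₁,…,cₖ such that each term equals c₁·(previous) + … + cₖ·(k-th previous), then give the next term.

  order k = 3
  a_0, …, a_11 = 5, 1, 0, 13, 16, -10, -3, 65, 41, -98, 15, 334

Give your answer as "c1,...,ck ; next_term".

  a_3 = 1·0 + -2·1 + 3·5 = 13
  a_4 = 1·13 + -2·0 + 3·1 = 16
  a_5 = 1·16 + -2·13 + 3·0 = -10
  a_6 = 1·-10 + -2·16 + 3·13 = -3
  a_7 = 1·-3 + -2·-10 + 3·16 = 65
  a_8 = 1·65 + -2·-3 + 3·-10 = 41
  a_9 = 1·41 + -2·65 + 3·-3 = -98
  a_10 = 1·-98 + -2·41 + 3·65 = 15
  a_11 = 1·15 + -2·-98 + 3·41 = 334
  a_12 = 1·334 + -2·15 + 3·-98 = 10

1,-2,3 ; 10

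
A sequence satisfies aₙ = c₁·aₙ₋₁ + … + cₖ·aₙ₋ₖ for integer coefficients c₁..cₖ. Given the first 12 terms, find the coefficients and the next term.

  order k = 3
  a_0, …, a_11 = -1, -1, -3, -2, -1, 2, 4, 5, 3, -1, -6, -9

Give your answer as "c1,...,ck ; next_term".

1,0,-1 ; -8

  a_3 = 1·-3 + 0·-1 + -1·-1 = -2
  a_4 = 1·-2 + 0·-3 + -1·-1 = -1
  a_5 = 1·-1 + 0·-2 + -1·-3 = 2
  a_6 = 1·2 + 0·-1 + -1·-2 = 4
  a_7 = 1·4 + 0·2 + -1·-1 = 5
  a_8 = 1·5 + 0·4 + -1·2 = 3
  a_9 = 1·3 + 0·5 + -1·4 = -1
  a_10 = 1·-1 + 0·3 + -1·5 = -6
  a_11 = 1·-6 + 0·-1 + -1·3 = -9
  a_12 = 1·-9 + 0·-6 + -1·-1 = -8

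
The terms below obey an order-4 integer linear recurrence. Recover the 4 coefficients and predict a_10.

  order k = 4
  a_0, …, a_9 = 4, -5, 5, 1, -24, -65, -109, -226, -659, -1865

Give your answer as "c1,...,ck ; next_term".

3,-3,4,2 ; -4740

  a_4 = 3·1 + -3·5 + 4·-5 + 2·4 = -24
  a_5 = 3·-24 + -3·1 + 4·5 + 2·-5 = -65
  a_6 = 3·-65 + -3·-24 + 4·1 + 2·5 = -109
  a_7 = 3·-109 + -3·-65 + 4·-24 + 2·1 = -226
  a_8 = 3·-226 + -3·-109 + 4·-65 + 2·-24 = -659
  a_9 = 3·-659 + -3·-226 + 4·-109 + 2·-65 = -1865
  a_10 = 3·-1865 + -3·-659 + 4·-226 + 2·-109 = -4740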